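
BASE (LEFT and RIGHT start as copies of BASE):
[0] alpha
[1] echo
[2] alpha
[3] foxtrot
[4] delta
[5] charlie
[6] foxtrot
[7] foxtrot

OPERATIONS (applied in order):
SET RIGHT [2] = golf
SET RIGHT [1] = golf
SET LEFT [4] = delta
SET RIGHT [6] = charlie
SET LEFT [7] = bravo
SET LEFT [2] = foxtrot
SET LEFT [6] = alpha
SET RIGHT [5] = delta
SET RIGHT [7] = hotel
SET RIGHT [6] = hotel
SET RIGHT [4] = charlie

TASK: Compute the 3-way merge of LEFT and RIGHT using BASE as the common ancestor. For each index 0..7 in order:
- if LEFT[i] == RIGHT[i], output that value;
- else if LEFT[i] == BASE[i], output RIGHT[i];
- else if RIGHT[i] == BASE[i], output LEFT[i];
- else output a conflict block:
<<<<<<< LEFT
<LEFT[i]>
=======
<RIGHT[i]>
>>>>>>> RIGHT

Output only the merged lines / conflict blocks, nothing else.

Final LEFT:  [alpha, echo, foxtrot, foxtrot, delta, charlie, alpha, bravo]
Final RIGHT: [alpha, golf, golf, foxtrot, charlie, delta, hotel, hotel]
i=0: L=alpha R=alpha -> agree -> alpha
i=1: L=echo=BASE, R=golf -> take RIGHT -> golf
i=2: BASE=alpha L=foxtrot R=golf all differ -> CONFLICT
i=3: L=foxtrot R=foxtrot -> agree -> foxtrot
i=4: L=delta=BASE, R=charlie -> take RIGHT -> charlie
i=5: L=charlie=BASE, R=delta -> take RIGHT -> delta
i=6: BASE=foxtrot L=alpha R=hotel all differ -> CONFLICT
i=7: BASE=foxtrot L=bravo R=hotel all differ -> CONFLICT

Answer: alpha
golf
<<<<<<< LEFT
foxtrot
=======
golf
>>>>>>> RIGHT
foxtrot
charlie
delta
<<<<<<< LEFT
alpha
=======
hotel
>>>>>>> RIGHT
<<<<<<< LEFT
bravo
=======
hotel
>>>>>>> RIGHT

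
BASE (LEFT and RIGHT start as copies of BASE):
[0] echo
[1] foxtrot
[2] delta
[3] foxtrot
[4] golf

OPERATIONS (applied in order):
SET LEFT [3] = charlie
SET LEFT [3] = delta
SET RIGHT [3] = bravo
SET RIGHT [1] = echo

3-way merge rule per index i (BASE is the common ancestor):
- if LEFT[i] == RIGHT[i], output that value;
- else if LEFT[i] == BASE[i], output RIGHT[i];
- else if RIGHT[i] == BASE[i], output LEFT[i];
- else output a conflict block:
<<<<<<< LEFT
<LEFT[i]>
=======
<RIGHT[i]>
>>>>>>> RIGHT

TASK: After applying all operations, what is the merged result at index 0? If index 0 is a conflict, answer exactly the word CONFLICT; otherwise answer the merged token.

Final LEFT:  [echo, foxtrot, delta, delta, golf]
Final RIGHT: [echo, echo, delta, bravo, golf]
i=0: L=echo R=echo -> agree -> echo
i=1: L=foxtrot=BASE, R=echo -> take RIGHT -> echo
i=2: L=delta R=delta -> agree -> delta
i=3: BASE=foxtrot L=delta R=bravo all differ -> CONFLICT
i=4: L=golf R=golf -> agree -> golf
Index 0 -> echo

Answer: echo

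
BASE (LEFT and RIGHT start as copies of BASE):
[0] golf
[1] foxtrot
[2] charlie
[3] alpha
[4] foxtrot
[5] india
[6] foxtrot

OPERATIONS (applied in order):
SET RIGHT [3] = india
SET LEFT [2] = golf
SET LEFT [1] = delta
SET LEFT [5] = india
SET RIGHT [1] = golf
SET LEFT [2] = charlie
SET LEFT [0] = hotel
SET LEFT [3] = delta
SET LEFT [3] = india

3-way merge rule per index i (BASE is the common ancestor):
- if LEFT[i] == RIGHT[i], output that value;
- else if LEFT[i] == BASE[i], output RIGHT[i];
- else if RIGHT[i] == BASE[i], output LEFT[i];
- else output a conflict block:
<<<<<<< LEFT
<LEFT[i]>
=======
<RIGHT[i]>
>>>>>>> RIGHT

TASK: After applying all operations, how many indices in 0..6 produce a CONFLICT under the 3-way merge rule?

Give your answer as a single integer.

Final LEFT:  [hotel, delta, charlie, india, foxtrot, india, foxtrot]
Final RIGHT: [golf, golf, charlie, india, foxtrot, india, foxtrot]
i=0: L=hotel, R=golf=BASE -> take LEFT -> hotel
i=1: BASE=foxtrot L=delta R=golf all differ -> CONFLICT
i=2: L=charlie R=charlie -> agree -> charlie
i=3: L=india R=india -> agree -> india
i=4: L=foxtrot R=foxtrot -> agree -> foxtrot
i=5: L=india R=india -> agree -> india
i=6: L=foxtrot R=foxtrot -> agree -> foxtrot
Conflict count: 1

Answer: 1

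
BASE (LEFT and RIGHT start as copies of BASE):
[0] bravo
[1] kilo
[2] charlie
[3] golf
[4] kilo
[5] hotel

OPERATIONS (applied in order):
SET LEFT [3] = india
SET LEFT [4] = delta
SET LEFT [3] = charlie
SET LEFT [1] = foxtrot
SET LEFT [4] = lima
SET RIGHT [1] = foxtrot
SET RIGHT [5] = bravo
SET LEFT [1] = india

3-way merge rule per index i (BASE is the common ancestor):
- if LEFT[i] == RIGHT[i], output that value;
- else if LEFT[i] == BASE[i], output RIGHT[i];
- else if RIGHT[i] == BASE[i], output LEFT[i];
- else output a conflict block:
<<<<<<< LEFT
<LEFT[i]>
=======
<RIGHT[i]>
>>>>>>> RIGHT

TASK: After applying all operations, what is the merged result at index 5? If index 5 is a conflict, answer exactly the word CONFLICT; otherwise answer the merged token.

Final LEFT:  [bravo, india, charlie, charlie, lima, hotel]
Final RIGHT: [bravo, foxtrot, charlie, golf, kilo, bravo]
i=0: L=bravo R=bravo -> agree -> bravo
i=1: BASE=kilo L=india R=foxtrot all differ -> CONFLICT
i=2: L=charlie R=charlie -> agree -> charlie
i=3: L=charlie, R=golf=BASE -> take LEFT -> charlie
i=4: L=lima, R=kilo=BASE -> take LEFT -> lima
i=5: L=hotel=BASE, R=bravo -> take RIGHT -> bravo
Index 5 -> bravo

Answer: bravo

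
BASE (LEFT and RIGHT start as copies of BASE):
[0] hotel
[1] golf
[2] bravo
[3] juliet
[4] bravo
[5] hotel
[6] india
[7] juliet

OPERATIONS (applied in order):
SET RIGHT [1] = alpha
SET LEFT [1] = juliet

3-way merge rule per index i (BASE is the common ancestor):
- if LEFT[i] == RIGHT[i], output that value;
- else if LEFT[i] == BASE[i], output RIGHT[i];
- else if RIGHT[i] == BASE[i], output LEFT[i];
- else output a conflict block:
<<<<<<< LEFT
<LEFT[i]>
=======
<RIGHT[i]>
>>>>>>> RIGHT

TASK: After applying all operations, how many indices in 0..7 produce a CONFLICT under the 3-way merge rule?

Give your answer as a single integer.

Final LEFT:  [hotel, juliet, bravo, juliet, bravo, hotel, india, juliet]
Final RIGHT: [hotel, alpha, bravo, juliet, bravo, hotel, india, juliet]
i=0: L=hotel R=hotel -> agree -> hotel
i=1: BASE=golf L=juliet R=alpha all differ -> CONFLICT
i=2: L=bravo R=bravo -> agree -> bravo
i=3: L=juliet R=juliet -> agree -> juliet
i=4: L=bravo R=bravo -> agree -> bravo
i=5: L=hotel R=hotel -> agree -> hotel
i=6: L=india R=india -> agree -> india
i=7: L=juliet R=juliet -> agree -> juliet
Conflict count: 1

Answer: 1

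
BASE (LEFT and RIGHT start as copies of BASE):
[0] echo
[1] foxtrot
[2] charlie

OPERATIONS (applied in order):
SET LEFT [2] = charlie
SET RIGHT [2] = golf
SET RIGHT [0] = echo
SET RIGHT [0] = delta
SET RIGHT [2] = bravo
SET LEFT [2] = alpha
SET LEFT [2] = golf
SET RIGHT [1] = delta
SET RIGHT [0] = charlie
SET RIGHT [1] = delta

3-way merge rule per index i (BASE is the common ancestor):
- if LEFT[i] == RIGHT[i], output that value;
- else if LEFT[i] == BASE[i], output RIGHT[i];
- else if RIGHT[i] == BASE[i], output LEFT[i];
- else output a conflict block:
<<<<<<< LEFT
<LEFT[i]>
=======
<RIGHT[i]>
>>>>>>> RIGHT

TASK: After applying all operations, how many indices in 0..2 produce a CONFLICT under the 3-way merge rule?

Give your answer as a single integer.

Answer: 1

Derivation:
Final LEFT:  [echo, foxtrot, golf]
Final RIGHT: [charlie, delta, bravo]
i=0: L=echo=BASE, R=charlie -> take RIGHT -> charlie
i=1: L=foxtrot=BASE, R=delta -> take RIGHT -> delta
i=2: BASE=charlie L=golf R=bravo all differ -> CONFLICT
Conflict count: 1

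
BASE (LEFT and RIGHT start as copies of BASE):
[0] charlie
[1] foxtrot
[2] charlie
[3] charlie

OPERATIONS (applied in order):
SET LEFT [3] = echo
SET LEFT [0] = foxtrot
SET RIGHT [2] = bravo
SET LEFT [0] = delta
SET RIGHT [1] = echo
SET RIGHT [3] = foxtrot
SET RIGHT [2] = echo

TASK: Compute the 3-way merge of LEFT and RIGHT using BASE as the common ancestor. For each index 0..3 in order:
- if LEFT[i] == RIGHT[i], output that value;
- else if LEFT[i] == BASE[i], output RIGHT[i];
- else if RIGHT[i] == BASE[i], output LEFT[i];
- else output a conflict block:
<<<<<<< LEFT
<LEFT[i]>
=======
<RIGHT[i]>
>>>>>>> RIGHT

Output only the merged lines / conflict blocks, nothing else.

Answer: delta
echo
echo
<<<<<<< LEFT
echo
=======
foxtrot
>>>>>>> RIGHT

Derivation:
Final LEFT:  [delta, foxtrot, charlie, echo]
Final RIGHT: [charlie, echo, echo, foxtrot]
i=0: L=delta, R=charlie=BASE -> take LEFT -> delta
i=1: L=foxtrot=BASE, R=echo -> take RIGHT -> echo
i=2: L=charlie=BASE, R=echo -> take RIGHT -> echo
i=3: BASE=charlie L=echo R=foxtrot all differ -> CONFLICT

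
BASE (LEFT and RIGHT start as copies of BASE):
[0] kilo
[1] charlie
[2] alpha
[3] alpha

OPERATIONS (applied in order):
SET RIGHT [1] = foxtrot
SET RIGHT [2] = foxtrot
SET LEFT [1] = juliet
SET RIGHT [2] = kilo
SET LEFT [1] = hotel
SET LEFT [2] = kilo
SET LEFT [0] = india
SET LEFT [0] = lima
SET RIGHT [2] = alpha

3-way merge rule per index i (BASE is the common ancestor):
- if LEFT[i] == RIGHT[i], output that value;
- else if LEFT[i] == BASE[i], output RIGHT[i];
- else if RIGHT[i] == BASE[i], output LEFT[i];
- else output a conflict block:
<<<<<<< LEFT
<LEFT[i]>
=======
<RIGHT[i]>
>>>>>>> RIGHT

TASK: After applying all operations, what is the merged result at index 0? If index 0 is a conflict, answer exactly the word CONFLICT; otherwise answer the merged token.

Final LEFT:  [lima, hotel, kilo, alpha]
Final RIGHT: [kilo, foxtrot, alpha, alpha]
i=0: L=lima, R=kilo=BASE -> take LEFT -> lima
i=1: BASE=charlie L=hotel R=foxtrot all differ -> CONFLICT
i=2: L=kilo, R=alpha=BASE -> take LEFT -> kilo
i=3: L=alpha R=alpha -> agree -> alpha
Index 0 -> lima

Answer: lima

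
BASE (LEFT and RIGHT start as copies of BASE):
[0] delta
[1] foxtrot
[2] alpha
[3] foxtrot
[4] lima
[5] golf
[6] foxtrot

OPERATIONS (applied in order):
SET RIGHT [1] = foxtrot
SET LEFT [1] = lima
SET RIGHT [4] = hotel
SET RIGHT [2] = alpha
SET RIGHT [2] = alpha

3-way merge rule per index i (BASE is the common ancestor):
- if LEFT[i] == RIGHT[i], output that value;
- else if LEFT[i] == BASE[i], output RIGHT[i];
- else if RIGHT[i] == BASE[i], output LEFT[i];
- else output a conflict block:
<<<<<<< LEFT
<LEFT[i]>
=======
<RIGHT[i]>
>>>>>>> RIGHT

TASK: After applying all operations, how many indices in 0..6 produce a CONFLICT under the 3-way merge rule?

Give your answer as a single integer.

Answer: 0

Derivation:
Final LEFT:  [delta, lima, alpha, foxtrot, lima, golf, foxtrot]
Final RIGHT: [delta, foxtrot, alpha, foxtrot, hotel, golf, foxtrot]
i=0: L=delta R=delta -> agree -> delta
i=1: L=lima, R=foxtrot=BASE -> take LEFT -> lima
i=2: L=alpha R=alpha -> agree -> alpha
i=3: L=foxtrot R=foxtrot -> agree -> foxtrot
i=4: L=lima=BASE, R=hotel -> take RIGHT -> hotel
i=5: L=golf R=golf -> agree -> golf
i=6: L=foxtrot R=foxtrot -> agree -> foxtrot
Conflict count: 0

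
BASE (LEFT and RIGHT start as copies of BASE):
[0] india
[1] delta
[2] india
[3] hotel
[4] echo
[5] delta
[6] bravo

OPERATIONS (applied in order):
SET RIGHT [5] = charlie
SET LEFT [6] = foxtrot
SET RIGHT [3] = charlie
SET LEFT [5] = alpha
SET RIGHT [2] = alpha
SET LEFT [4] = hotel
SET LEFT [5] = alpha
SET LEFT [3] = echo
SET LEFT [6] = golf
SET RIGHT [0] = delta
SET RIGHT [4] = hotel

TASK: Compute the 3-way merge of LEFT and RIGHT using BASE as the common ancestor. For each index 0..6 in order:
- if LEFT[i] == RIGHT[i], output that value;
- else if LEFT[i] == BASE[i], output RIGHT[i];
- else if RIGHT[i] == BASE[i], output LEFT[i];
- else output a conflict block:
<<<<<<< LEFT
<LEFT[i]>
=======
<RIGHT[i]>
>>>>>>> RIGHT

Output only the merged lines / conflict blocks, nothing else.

Answer: delta
delta
alpha
<<<<<<< LEFT
echo
=======
charlie
>>>>>>> RIGHT
hotel
<<<<<<< LEFT
alpha
=======
charlie
>>>>>>> RIGHT
golf

Derivation:
Final LEFT:  [india, delta, india, echo, hotel, alpha, golf]
Final RIGHT: [delta, delta, alpha, charlie, hotel, charlie, bravo]
i=0: L=india=BASE, R=delta -> take RIGHT -> delta
i=1: L=delta R=delta -> agree -> delta
i=2: L=india=BASE, R=alpha -> take RIGHT -> alpha
i=3: BASE=hotel L=echo R=charlie all differ -> CONFLICT
i=4: L=hotel R=hotel -> agree -> hotel
i=5: BASE=delta L=alpha R=charlie all differ -> CONFLICT
i=6: L=golf, R=bravo=BASE -> take LEFT -> golf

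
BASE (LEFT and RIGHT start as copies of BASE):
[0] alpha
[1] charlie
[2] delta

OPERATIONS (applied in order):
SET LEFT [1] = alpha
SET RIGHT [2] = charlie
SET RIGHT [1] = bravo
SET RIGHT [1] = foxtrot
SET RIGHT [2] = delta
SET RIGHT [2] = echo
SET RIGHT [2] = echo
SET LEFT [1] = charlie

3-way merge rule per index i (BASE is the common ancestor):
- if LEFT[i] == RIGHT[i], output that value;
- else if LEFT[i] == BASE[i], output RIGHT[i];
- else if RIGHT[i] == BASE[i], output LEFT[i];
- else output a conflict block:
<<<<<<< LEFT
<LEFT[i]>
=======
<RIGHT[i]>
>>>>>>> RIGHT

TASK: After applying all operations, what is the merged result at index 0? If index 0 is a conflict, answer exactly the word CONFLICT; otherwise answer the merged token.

Answer: alpha

Derivation:
Final LEFT:  [alpha, charlie, delta]
Final RIGHT: [alpha, foxtrot, echo]
i=0: L=alpha R=alpha -> agree -> alpha
i=1: L=charlie=BASE, R=foxtrot -> take RIGHT -> foxtrot
i=2: L=delta=BASE, R=echo -> take RIGHT -> echo
Index 0 -> alpha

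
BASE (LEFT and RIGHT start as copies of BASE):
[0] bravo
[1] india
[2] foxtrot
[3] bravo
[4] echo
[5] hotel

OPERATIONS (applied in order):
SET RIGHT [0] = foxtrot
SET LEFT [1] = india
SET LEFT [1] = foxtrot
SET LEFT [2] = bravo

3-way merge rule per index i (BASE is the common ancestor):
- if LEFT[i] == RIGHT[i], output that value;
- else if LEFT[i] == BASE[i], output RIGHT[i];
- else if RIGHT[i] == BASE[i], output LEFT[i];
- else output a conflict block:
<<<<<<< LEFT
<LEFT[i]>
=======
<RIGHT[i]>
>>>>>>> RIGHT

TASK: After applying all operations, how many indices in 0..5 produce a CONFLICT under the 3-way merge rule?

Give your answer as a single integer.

Answer: 0

Derivation:
Final LEFT:  [bravo, foxtrot, bravo, bravo, echo, hotel]
Final RIGHT: [foxtrot, india, foxtrot, bravo, echo, hotel]
i=0: L=bravo=BASE, R=foxtrot -> take RIGHT -> foxtrot
i=1: L=foxtrot, R=india=BASE -> take LEFT -> foxtrot
i=2: L=bravo, R=foxtrot=BASE -> take LEFT -> bravo
i=3: L=bravo R=bravo -> agree -> bravo
i=4: L=echo R=echo -> agree -> echo
i=5: L=hotel R=hotel -> agree -> hotel
Conflict count: 0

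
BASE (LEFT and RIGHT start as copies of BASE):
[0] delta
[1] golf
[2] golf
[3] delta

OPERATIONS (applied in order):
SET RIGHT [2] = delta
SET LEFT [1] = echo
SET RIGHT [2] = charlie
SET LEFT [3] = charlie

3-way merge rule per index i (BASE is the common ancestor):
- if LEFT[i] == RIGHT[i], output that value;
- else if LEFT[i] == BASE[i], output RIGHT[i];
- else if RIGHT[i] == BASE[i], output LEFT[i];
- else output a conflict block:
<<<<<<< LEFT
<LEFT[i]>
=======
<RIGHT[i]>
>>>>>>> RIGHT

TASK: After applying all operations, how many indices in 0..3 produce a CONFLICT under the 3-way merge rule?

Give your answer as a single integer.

Answer: 0

Derivation:
Final LEFT:  [delta, echo, golf, charlie]
Final RIGHT: [delta, golf, charlie, delta]
i=0: L=delta R=delta -> agree -> delta
i=1: L=echo, R=golf=BASE -> take LEFT -> echo
i=2: L=golf=BASE, R=charlie -> take RIGHT -> charlie
i=3: L=charlie, R=delta=BASE -> take LEFT -> charlie
Conflict count: 0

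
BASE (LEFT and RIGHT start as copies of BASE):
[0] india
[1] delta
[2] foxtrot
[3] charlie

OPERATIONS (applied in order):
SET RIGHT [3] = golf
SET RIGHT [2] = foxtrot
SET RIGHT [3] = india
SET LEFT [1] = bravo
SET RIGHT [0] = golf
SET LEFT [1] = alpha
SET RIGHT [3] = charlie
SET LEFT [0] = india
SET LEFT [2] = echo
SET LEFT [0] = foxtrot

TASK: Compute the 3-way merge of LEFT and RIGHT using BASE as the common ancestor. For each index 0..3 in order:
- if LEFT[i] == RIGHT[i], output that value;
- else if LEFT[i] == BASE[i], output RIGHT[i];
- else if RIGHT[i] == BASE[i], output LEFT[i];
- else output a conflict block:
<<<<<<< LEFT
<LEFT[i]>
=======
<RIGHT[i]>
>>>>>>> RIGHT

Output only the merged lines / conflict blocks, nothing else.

Answer: <<<<<<< LEFT
foxtrot
=======
golf
>>>>>>> RIGHT
alpha
echo
charlie

Derivation:
Final LEFT:  [foxtrot, alpha, echo, charlie]
Final RIGHT: [golf, delta, foxtrot, charlie]
i=0: BASE=india L=foxtrot R=golf all differ -> CONFLICT
i=1: L=alpha, R=delta=BASE -> take LEFT -> alpha
i=2: L=echo, R=foxtrot=BASE -> take LEFT -> echo
i=3: L=charlie R=charlie -> agree -> charlie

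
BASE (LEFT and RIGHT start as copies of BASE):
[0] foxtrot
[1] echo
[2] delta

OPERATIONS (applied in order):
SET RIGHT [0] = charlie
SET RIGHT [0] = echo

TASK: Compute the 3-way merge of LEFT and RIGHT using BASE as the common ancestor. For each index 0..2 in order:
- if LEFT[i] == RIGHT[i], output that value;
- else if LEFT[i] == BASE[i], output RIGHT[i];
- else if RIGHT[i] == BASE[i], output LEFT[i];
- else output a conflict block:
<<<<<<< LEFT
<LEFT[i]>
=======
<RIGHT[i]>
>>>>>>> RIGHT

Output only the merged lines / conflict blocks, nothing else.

Final LEFT:  [foxtrot, echo, delta]
Final RIGHT: [echo, echo, delta]
i=0: L=foxtrot=BASE, R=echo -> take RIGHT -> echo
i=1: L=echo R=echo -> agree -> echo
i=2: L=delta R=delta -> agree -> delta

Answer: echo
echo
delta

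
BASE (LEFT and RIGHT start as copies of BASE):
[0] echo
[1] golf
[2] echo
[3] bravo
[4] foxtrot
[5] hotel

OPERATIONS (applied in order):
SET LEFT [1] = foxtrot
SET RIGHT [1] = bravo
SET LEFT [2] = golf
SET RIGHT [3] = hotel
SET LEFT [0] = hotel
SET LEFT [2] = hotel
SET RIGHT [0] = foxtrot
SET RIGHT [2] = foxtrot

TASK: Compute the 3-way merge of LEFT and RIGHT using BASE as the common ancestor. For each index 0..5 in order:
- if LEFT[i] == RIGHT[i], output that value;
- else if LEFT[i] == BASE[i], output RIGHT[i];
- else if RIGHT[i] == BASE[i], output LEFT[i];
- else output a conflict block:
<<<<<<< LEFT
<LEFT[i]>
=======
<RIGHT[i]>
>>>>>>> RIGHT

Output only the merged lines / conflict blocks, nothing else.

Final LEFT:  [hotel, foxtrot, hotel, bravo, foxtrot, hotel]
Final RIGHT: [foxtrot, bravo, foxtrot, hotel, foxtrot, hotel]
i=0: BASE=echo L=hotel R=foxtrot all differ -> CONFLICT
i=1: BASE=golf L=foxtrot R=bravo all differ -> CONFLICT
i=2: BASE=echo L=hotel R=foxtrot all differ -> CONFLICT
i=3: L=bravo=BASE, R=hotel -> take RIGHT -> hotel
i=4: L=foxtrot R=foxtrot -> agree -> foxtrot
i=5: L=hotel R=hotel -> agree -> hotel

Answer: <<<<<<< LEFT
hotel
=======
foxtrot
>>>>>>> RIGHT
<<<<<<< LEFT
foxtrot
=======
bravo
>>>>>>> RIGHT
<<<<<<< LEFT
hotel
=======
foxtrot
>>>>>>> RIGHT
hotel
foxtrot
hotel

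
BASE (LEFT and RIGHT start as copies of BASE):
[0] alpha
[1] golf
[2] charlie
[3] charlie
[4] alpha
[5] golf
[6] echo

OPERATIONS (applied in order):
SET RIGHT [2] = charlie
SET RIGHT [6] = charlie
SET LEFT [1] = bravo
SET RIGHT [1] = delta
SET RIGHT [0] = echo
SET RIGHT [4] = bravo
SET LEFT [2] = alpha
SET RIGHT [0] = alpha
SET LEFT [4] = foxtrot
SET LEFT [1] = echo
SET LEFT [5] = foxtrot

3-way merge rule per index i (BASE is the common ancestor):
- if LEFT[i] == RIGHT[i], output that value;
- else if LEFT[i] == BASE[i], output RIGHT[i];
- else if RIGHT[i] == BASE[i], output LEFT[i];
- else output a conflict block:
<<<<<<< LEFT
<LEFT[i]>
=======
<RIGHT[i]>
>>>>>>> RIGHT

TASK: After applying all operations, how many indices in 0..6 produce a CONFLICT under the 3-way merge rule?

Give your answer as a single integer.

Final LEFT:  [alpha, echo, alpha, charlie, foxtrot, foxtrot, echo]
Final RIGHT: [alpha, delta, charlie, charlie, bravo, golf, charlie]
i=0: L=alpha R=alpha -> agree -> alpha
i=1: BASE=golf L=echo R=delta all differ -> CONFLICT
i=2: L=alpha, R=charlie=BASE -> take LEFT -> alpha
i=3: L=charlie R=charlie -> agree -> charlie
i=4: BASE=alpha L=foxtrot R=bravo all differ -> CONFLICT
i=5: L=foxtrot, R=golf=BASE -> take LEFT -> foxtrot
i=6: L=echo=BASE, R=charlie -> take RIGHT -> charlie
Conflict count: 2

Answer: 2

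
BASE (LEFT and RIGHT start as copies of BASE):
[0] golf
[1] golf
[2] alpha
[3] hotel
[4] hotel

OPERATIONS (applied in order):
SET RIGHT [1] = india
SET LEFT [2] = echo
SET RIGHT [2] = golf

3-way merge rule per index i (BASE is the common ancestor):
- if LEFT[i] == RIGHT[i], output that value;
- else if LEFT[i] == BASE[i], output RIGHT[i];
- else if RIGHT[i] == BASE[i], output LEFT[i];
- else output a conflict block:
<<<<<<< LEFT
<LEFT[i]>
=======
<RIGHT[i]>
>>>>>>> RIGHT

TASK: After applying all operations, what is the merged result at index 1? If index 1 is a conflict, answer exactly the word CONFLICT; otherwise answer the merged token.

Answer: india

Derivation:
Final LEFT:  [golf, golf, echo, hotel, hotel]
Final RIGHT: [golf, india, golf, hotel, hotel]
i=0: L=golf R=golf -> agree -> golf
i=1: L=golf=BASE, R=india -> take RIGHT -> india
i=2: BASE=alpha L=echo R=golf all differ -> CONFLICT
i=3: L=hotel R=hotel -> agree -> hotel
i=4: L=hotel R=hotel -> agree -> hotel
Index 1 -> india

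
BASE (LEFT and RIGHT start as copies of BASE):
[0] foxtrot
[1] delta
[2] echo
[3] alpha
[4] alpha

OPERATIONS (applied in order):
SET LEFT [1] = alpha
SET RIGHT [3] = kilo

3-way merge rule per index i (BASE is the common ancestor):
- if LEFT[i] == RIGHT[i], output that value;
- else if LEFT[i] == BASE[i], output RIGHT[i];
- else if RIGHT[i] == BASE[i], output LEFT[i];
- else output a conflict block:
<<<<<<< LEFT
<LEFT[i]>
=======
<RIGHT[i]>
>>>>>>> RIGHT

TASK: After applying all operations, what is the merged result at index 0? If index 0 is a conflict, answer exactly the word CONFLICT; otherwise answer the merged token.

Final LEFT:  [foxtrot, alpha, echo, alpha, alpha]
Final RIGHT: [foxtrot, delta, echo, kilo, alpha]
i=0: L=foxtrot R=foxtrot -> agree -> foxtrot
i=1: L=alpha, R=delta=BASE -> take LEFT -> alpha
i=2: L=echo R=echo -> agree -> echo
i=3: L=alpha=BASE, R=kilo -> take RIGHT -> kilo
i=4: L=alpha R=alpha -> agree -> alpha
Index 0 -> foxtrot

Answer: foxtrot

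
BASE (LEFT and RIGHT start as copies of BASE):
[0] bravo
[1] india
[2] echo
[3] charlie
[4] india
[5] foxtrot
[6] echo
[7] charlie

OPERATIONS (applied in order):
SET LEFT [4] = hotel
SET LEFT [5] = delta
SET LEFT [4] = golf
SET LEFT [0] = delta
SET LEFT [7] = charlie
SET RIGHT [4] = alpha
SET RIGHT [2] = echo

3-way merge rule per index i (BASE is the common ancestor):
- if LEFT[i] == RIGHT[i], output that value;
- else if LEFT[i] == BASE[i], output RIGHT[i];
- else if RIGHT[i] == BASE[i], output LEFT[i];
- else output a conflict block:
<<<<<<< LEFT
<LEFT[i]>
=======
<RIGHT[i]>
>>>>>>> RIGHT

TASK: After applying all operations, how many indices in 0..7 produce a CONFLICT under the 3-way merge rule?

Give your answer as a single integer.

Final LEFT:  [delta, india, echo, charlie, golf, delta, echo, charlie]
Final RIGHT: [bravo, india, echo, charlie, alpha, foxtrot, echo, charlie]
i=0: L=delta, R=bravo=BASE -> take LEFT -> delta
i=1: L=india R=india -> agree -> india
i=2: L=echo R=echo -> agree -> echo
i=3: L=charlie R=charlie -> agree -> charlie
i=4: BASE=india L=golf R=alpha all differ -> CONFLICT
i=5: L=delta, R=foxtrot=BASE -> take LEFT -> delta
i=6: L=echo R=echo -> agree -> echo
i=7: L=charlie R=charlie -> agree -> charlie
Conflict count: 1

Answer: 1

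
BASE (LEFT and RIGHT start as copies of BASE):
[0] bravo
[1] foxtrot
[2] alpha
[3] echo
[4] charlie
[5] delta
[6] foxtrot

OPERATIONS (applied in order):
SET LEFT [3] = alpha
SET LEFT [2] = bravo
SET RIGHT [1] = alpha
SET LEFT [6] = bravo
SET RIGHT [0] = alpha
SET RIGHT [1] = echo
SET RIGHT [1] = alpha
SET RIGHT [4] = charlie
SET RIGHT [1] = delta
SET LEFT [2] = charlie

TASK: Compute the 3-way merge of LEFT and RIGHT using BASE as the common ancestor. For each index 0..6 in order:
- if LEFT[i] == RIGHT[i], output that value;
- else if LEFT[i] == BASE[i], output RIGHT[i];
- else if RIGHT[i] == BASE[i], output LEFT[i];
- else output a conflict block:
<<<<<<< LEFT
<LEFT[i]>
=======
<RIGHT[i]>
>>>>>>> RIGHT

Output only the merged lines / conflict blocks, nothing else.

Answer: alpha
delta
charlie
alpha
charlie
delta
bravo

Derivation:
Final LEFT:  [bravo, foxtrot, charlie, alpha, charlie, delta, bravo]
Final RIGHT: [alpha, delta, alpha, echo, charlie, delta, foxtrot]
i=0: L=bravo=BASE, R=alpha -> take RIGHT -> alpha
i=1: L=foxtrot=BASE, R=delta -> take RIGHT -> delta
i=2: L=charlie, R=alpha=BASE -> take LEFT -> charlie
i=3: L=alpha, R=echo=BASE -> take LEFT -> alpha
i=4: L=charlie R=charlie -> agree -> charlie
i=5: L=delta R=delta -> agree -> delta
i=6: L=bravo, R=foxtrot=BASE -> take LEFT -> bravo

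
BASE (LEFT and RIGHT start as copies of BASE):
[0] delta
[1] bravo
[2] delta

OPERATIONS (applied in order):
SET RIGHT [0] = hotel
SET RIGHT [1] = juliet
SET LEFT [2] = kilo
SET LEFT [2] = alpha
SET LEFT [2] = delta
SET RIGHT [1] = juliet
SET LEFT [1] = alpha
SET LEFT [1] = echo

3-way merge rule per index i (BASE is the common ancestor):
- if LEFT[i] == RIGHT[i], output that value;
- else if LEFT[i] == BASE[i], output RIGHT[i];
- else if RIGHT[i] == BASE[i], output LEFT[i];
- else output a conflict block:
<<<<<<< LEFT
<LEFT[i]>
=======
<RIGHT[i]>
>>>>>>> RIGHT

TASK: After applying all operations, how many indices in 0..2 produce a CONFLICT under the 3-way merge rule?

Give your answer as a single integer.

Answer: 1

Derivation:
Final LEFT:  [delta, echo, delta]
Final RIGHT: [hotel, juliet, delta]
i=0: L=delta=BASE, R=hotel -> take RIGHT -> hotel
i=1: BASE=bravo L=echo R=juliet all differ -> CONFLICT
i=2: L=delta R=delta -> agree -> delta
Conflict count: 1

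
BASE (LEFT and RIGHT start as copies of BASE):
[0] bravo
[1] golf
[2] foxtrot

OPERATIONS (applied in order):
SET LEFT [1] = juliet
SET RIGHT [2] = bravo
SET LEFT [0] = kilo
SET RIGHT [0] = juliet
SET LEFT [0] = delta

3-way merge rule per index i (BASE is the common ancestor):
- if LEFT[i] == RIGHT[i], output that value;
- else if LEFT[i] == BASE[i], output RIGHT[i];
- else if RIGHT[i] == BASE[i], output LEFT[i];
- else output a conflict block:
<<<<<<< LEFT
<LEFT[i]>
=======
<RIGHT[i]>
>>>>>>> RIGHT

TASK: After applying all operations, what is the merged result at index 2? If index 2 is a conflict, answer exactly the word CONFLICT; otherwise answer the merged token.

Final LEFT:  [delta, juliet, foxtrot]
Final RIGHT: [juliet, golf, bravo]
i=0: BASE=bravo L=delta R=juliet all differ -> CONFLICT
i=1: L=juliet, R=golf=BASE -> take LEFT -> juliet
i=2: L=foxtrot=BASE, R=bravo -> take RIGHT -> bravo
Index 2 -> bravo

Answer: bravo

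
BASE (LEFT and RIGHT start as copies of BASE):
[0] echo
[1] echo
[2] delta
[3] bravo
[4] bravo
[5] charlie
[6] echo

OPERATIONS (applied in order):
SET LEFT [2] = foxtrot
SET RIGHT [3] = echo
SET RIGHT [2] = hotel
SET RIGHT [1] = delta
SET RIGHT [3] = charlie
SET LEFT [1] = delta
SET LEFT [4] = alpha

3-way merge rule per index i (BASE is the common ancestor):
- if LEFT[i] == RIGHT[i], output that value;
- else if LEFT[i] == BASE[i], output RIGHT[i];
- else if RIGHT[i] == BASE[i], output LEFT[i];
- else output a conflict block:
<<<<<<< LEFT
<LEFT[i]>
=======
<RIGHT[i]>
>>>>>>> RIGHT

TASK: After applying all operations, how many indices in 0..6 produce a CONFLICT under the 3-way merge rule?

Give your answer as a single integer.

Final LEFT:  [echo, delta, foxtrot, bravo, alpha, charlie, echo]
Final RIGHT: [echo, delta, hotel, charlie, bravo, charlie, echo]
i=0: L=echo R=echo -> agree -> echo
i=1: L=delta R=delta -> agree -> delta
i=2: BASE=delta L=foxtrot R=hotel all differ -> CONFLICT
i=3: L=bravo=BASE, R=charlie -> take RIGHT -> charlie
i=4: L=alpha, R=bravo=BASE -> take LEFT -> alpha
i=5: L=charlie R=charlie -> agree -> charlie
i=6: L=echo R=echo -> agree -> echo
Conflict count: 1

Answer: 1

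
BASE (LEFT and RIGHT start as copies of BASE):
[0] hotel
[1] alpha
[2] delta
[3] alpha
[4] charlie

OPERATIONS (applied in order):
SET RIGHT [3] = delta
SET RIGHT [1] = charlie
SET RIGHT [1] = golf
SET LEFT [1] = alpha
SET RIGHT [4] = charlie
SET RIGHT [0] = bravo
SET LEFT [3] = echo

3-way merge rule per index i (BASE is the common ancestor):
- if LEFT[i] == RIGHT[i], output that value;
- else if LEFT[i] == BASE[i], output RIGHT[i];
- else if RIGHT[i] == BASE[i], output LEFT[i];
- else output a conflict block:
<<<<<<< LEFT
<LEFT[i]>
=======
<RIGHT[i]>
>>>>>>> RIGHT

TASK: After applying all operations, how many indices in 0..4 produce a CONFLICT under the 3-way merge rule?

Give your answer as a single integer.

Final LEFT:  [hotel, alpha, delta, echo, charlie]
Final RIGHT: [bravo, golf, delta, delta, charlie]
i=0: L=hotel=BASE, R=bravo -> take RIGHT -> bravo
i=1: L=alpha=BASE, R=golf -> take RIGHT -> golf
i=2: L=delta R=delta -> agree -> delta
i=3: BASE=alpha L=echo R=delta all differ -> CONFLICT
i=4: L=charlie R=charlie -> agree -> charlie
Conflict count: 1

Answer: 1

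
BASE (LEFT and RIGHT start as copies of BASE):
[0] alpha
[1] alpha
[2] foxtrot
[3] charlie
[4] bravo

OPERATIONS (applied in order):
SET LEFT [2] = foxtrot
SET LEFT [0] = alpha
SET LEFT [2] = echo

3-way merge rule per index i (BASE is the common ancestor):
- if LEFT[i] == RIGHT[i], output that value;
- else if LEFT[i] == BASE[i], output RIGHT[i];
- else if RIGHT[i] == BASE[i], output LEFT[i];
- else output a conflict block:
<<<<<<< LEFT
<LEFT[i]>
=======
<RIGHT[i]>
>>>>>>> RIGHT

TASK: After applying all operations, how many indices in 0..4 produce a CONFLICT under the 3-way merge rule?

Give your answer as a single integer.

Final LEFT:  [alpha, alpha, echo, charlie, bravo]
Final RIGHT: [alpha, alpha, foxtrot, charlie, bravo]
i=0: L=alpha R=alpha -> agree -> alpha
i=1: L=alpha R=alpha -> agree -> alpha
i=2: L=echo, R=foxtrot=BASE -> take LEFT -> echo
i=3: L=charlie R=charlie -> agree -> charlie
i=4: L=bravo R=bravo -> agree -> bravo
Conflict count: 0

Answer: 0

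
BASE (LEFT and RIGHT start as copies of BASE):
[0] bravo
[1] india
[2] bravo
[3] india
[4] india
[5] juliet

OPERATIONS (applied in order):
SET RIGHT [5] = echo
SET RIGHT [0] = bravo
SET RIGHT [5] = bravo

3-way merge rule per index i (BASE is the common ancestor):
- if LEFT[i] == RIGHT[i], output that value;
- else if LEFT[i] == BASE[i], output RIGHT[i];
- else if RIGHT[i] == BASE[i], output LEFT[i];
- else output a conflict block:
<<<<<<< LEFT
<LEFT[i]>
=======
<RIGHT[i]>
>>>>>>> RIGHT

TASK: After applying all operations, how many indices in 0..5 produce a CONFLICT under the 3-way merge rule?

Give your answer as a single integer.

Answer: 0

Derivation:
Final LEFT:  [bravo, india, bravo, india, india, juliet]
Final RIGHT: [bravo, india, bravo, india, india, bravo]
i=0: L=bravo R=bravo -> agree -> bravo
i=1: L=india R=india -> agree -> india
i=2: L=bravo R=bravo -> agree -> bravo
i=3: L=india R=india -> agree -> india
i=4: L=india R=india -> agree -> india
i=5: L=juliet=BASE, R=bravo -> take RIGHT -> bravo
Conflict count: 0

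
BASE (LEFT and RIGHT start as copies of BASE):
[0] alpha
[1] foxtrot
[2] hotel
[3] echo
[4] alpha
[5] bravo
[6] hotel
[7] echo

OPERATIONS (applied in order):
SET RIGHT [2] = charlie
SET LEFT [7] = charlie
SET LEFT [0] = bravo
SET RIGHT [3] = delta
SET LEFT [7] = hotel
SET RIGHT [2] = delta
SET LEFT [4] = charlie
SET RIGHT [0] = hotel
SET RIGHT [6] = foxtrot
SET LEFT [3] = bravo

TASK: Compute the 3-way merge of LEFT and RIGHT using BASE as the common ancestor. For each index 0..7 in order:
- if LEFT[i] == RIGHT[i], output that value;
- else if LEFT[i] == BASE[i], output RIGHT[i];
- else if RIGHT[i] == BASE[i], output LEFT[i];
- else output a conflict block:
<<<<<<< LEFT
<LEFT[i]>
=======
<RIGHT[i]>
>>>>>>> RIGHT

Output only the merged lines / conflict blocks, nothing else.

Final LEFT:  [bravo, foxtrot, hotel, bravo, charlie, bravo, hotel, hotel]
Final RIGHT: [hotel, foxtrot, delta, delta, alpha, bravo, foxtrot, echo]
i=0: BASE=alpha L=bravo R=hotel all differ -> CONFLICT
i=1: L=foxtrot R=foxtrot -> agree -> foxtrot
i=2: L=hotel=BASE, R=delta -> take RIGHT -> delta
i=3: BASE=echo L=bravo R=delta all differ -> CONFLICT
i=4: L=charlie, R=alpha=BASE -> take LEFT -> charlie
i=5: L=bravo R=bravo -> agree -> bravo
i=6: L=hotel=BASE, R=foxtrot -> take RIGHT -> foxtrot
i=7: L=hotel, R=echo=BASE -> take LEFT -> hotel

Answer: <<<<<<< LEFT
bravo
=======
hotel
>>>>>>> RIGHT
foxtrot
delta
<<<<<<< LEFT
bravo
=======
delta
>>>>>>> RIGHT
charlie
bravo
foxtrot
hotel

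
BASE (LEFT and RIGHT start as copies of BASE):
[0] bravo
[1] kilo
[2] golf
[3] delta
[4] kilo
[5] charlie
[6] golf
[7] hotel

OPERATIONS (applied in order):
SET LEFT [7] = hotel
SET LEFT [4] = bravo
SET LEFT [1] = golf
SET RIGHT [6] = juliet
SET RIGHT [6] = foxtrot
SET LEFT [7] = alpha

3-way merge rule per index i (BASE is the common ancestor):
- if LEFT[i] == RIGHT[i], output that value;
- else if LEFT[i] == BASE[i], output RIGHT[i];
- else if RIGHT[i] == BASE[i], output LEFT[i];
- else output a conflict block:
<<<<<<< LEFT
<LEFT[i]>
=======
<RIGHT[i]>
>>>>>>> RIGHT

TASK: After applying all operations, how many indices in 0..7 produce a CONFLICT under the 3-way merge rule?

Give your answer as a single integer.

Answer: 0

Derivation:
Final LEFT:  [bravo, golf, golf, delta, bravo, charlie, golf, alpha]
Final RIGHT: [bravo, kilo, golf, delta, kilo, charlie, foxtrot, hotel]
i=0: L=bravo R=bravo -> agree -> bravo
i=1: L=golf, R=kilo=BASE -> take LEFT -> golf
i=2: L=golf R=golf -> agree -> golf
i=3: L=delta R=delta -> agree -> delta
i=4: L=bravo, R=kilo=BASE -> take LEFT -> bravo
i=5: L=charlie R=charlie -> agree -> charlie
i=6: L=golf=BASE, R=foxtrot -> take RIGHT -> foxtrot
i=7: L=alpha, R=hotel=BASE -> take LEFT -> alpha
Conflict count: 0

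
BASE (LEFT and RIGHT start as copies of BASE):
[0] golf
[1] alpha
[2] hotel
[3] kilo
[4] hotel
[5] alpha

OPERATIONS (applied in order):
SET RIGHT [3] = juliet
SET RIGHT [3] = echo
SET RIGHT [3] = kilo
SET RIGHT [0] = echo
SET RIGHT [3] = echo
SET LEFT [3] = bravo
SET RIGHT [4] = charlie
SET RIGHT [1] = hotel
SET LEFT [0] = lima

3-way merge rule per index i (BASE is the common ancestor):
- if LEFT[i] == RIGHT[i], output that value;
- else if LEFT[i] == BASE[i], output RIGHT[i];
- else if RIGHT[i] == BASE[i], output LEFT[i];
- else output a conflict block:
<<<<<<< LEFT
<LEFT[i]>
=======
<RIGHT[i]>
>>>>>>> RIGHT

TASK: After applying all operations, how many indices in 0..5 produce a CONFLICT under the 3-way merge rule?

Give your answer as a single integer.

Answer: 2

Derivation:
Final LEFT:  [lima, alpha, hotel, bravo, hotel, alpha]
Final RIGHT: [echo, hotel, hotel, echo, charlie, alpha]
i=0: BASE=golf L=lima R=echo all differ -> CONFLICT
i=1: L=alpha=BASE, R=hotel -> take RIGHT -> hotel
i=2: L=hotel R=hotel -> agree -> hotel
i=3: BASE=kilo L=bravo R=echo all differ -> CONFLICT
i=4: L=hotel=BASE, R=charlie -> take RIGHT -> charlie
i=5: L=alpha R=alpha -> agree -> alpha
Conflict count: 2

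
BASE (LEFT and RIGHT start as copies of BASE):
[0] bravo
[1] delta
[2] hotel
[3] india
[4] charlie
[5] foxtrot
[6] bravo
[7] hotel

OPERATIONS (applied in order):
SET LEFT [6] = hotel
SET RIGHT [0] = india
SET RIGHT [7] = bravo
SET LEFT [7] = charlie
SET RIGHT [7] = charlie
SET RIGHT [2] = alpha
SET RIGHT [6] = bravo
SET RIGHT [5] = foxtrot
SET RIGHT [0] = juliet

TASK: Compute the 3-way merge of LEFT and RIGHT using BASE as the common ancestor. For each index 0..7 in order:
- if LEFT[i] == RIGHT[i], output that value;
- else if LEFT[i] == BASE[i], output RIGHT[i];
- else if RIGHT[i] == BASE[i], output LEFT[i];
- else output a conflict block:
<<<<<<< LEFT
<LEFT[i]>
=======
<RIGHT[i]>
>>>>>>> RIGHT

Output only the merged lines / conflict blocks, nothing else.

Final LEFT:  [bravo, delta, hotel, india, charlie, foxtrot, hotel, charlie]
Final RIGHT: [juliet, delta, alpha, india, charlie, foxtrot, bravo, charlie]
i=0: L=bravo=BASE, R=juliet -> take RIGHT -> juliet
i=1: L=delta R=delta -> agree -> delta
i=2: L=hotel=BASE, R=alpha -> take RIGHT -> alpha
i=3: L=india R=india -> agree -> india
i=4: L=charlie R=charlie -> agree -> charlie
i=5: L=foxtrot R=foxtrot -> agree -> foxtrot
i=6: L=hotel, R=bravo=BASE -> take LEFT -> hotel
i=7: L=charlie R=charlie -> agree -> charlie

Answer: juliet
delta
alpha
india
charlie
foxtrot
hotel
charlie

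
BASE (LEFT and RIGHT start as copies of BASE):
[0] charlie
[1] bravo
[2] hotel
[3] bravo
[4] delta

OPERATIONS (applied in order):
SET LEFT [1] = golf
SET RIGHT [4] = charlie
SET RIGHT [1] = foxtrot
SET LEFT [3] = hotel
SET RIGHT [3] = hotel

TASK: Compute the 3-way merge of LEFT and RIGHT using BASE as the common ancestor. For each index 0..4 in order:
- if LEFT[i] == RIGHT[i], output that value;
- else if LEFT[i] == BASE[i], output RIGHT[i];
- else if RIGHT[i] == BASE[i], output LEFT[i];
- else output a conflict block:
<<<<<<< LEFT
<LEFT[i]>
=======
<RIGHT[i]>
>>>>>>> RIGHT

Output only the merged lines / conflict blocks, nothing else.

Final LEFT:  [charlie, golf, hotel, hotel, delta]
Final RIGHT: [charlie, foxtrot, hotel, hotel, charlie]
i=0: L=charlie R=charlie -> agree -> charlie
i=1: BASE=bravo L=golf R=foxtrot all differ -> CONFLICT
i=2: L=hotel R=hotel -> agree -> hotel
i=3: L=hotel R=hotel -> agree -> hotel
i=4: L=delta=BASE, R=charlie -> take RIGHT -> charlie

Answer: charlie
<<<<<<< LEFT
golf
=======
foxtrot
>>>>>>> RIGHT
hotel
hotel
charlie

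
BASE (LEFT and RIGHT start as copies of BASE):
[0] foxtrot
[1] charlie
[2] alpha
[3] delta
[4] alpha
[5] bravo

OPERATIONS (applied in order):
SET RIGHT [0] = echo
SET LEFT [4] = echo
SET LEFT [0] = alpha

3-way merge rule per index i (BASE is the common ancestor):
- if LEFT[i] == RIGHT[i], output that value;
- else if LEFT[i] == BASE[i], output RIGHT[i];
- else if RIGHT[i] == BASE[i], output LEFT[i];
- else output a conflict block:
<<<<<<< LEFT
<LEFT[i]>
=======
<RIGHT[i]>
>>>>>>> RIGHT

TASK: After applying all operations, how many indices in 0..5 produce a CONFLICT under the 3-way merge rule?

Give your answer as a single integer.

Final LEFT:  [alpha, charlie, alpha, delta, echo, bravo]
Final RIGHT: [echo, charlie, alpha, delta, alpha, bravo]
i=0: BASE=foxtrot L=alpha R=echo all differ -> CONFLICT
i=1: L=charlie R=charlie -> agree -> charlie
i=2: L=alpha R=alpha -> agree -> alpha
i=3: L=delta R=delta -> agree -> delta
i=4: L=echo, R=alpha=BASE -> take LEFT -> echo
i=5: L=bravo R=bravo -> agree -> bravo
Conflict count: 1

Answer: 1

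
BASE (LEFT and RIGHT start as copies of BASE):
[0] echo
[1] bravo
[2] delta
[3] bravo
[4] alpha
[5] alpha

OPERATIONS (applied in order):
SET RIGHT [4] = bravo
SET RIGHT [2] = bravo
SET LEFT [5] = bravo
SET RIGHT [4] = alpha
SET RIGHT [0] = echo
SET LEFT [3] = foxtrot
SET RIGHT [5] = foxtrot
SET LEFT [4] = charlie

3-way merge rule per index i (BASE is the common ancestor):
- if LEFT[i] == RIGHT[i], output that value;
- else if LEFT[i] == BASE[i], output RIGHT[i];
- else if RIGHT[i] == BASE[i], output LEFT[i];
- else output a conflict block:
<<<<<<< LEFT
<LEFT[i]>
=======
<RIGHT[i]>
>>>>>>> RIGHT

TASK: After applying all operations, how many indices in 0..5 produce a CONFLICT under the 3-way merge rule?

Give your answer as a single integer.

Answer: 1

Derivation:
Final LEFT:  [echo, bravo, delta, foxtrot, charlie, bravo]
Final RIGHT: [echo, bravo, bravo, bravo, alpha, foxtrot]
i=0: L=echo R=echo -> agree -> echo
i=1: L=bravo R=bravo -> agree -> bravo
i=2: L=delta=BASE, R=bravo -> take RIGHT -> bravo
i=3: L=foxtrot, R=bravo=BASE -> take LEFT -> foxtrot
i=4: L=charlie, R=alpha=BASE -> take LEFT -> charlie
i=5: BASE=alpha L=bravo R=foxtrot all differ -> CONFLICT
Conflict count: 1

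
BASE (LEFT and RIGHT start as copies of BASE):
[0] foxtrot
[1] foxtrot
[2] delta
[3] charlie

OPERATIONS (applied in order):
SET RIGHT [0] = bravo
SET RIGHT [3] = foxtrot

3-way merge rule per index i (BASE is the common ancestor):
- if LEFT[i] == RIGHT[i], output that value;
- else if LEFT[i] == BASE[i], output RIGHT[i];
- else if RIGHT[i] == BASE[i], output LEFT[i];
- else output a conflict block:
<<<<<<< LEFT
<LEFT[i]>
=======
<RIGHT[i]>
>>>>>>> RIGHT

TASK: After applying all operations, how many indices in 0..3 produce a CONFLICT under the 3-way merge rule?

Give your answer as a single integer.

Answer: 0

Derivation:
Final LEFT:  [foxtrot, foxtrot, delta, charlie]
Final RIGHT: [bravo, foxtrot, delta, foxtrot]
i=0: L=foxtrot=BASE, R=bravo -> take RIGHT -> bravo
i=1: L=foxtrot R=foxtrot -> agree -> foxtrot
i=2: L=delta R=delta -> agree -> delta
i=3: L=charlie=BASE, R=foxtrot -> take RIGHT -> foxtrot
Conflict count: 0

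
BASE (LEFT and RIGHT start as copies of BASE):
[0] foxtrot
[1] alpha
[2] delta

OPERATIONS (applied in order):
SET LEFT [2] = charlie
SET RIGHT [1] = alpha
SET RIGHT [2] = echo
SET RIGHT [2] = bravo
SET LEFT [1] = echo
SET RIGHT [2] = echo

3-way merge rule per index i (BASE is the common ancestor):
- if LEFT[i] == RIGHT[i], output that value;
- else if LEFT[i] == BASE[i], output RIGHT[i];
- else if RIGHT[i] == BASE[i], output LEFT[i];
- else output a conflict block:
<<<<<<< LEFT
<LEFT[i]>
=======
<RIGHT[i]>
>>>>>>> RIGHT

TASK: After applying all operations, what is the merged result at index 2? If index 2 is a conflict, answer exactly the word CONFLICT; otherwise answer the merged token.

Final LEFT:  [foxtrot, echo, charlie]
Final RIGHT: [foxtrot, alpha, echo]
i=0: L=foxtrot R=foxtrot -> agree -> foxtrot
i=1: L=echo, R=alpha=BASE -> take LEFT -> echo
i=2: BASE=delta L=charlie R=echo all differ -> CONFLICT
Index 2 -> CONFLICT

Answer: CONFLICT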